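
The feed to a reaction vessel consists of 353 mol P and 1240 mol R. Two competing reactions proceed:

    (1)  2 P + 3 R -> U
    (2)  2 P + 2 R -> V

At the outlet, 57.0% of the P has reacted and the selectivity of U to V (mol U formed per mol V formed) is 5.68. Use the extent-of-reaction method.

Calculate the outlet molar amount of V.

Conversion of P: P consumed = 0.57 × 353 = 201.2 mol = 2ξ₁ + 2ξ₂.
Selectivity: 1ξ₁ / (1ξ₂) = 5.68 → ξ₁ = 5.68 ξ₂.
Substitute: (2·5.68 + 2) ξ₂ = 201.2 → ξ₂ = 15.06 mol, ξ₁ = 85.54 mol.
Outlet amounts (n = n₀ + Σ ν·ξ):
  P: 353 − 2(85.54) − 2(15.06) = 151.8
  R: 1240 − 3(85.54) − 2(15.06) = 953.2
  U: 0 + 1(85.54) = 85.54
  V: 0 + 1(15.06) = 15.06

15.1 mol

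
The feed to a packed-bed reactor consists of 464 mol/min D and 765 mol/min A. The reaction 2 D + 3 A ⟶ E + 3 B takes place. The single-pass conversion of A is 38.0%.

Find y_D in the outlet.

A reacted = 0.38 × 765 = 290.7 mol/min; ν_A = −3, so ξ = 290.7/3 = 96.9 mol/min.
Outlet amounts (n = n₀ + ν ξ):
  D: 464 − 2(96.9) = 270.2
  A: 765 − 3(96.9) = 474.3
  E: 0 + 1(96.9) = 96.9
  B: 0 + 3(96.9) = 290.7
Total out = 1132 mol/min; y_D = 270.2 / 1132 = 0.2387.

0.239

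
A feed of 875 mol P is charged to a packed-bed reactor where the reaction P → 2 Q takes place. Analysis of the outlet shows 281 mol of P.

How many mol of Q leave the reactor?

For P: n = n₀ − 1ξ → 281 = 875 − 1ξ, giving ξ = 594 mol.
Outlet amounts (n = n₀ + ν ξ):
  P: 875 − 1(594) = 281
  Q: 0 + 2(594) = 1188

1190 mol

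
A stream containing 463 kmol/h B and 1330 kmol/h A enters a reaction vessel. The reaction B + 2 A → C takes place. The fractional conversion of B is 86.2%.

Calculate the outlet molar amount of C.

B reacted = 0.862 × 463 = 399.1 kmol/h; ν_B = −1, so ξ = 399.1/1 = 399.1 kmol/h.
Outlet amounts (n = n₀ + ν ξ):
  B: 463 − 1(399.1) = 63.89
  A: 1330 − 2(399.1) = 531.8
  C: 0 + 1(399.1) = 399.1

399 kmol/h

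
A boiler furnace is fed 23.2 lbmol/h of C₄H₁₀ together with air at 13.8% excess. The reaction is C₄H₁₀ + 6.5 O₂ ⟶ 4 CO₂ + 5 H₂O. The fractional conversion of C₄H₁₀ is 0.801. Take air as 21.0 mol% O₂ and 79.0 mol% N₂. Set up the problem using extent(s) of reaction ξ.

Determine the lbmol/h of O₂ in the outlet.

50.8 lbmol/h

Stoichiometric O₂ = 6.5 × 23.2 = 150.8 lbmol/h; O₂ fed = 150.8 × 1.138 = 171.6 lbmol/h.
N₂ fed = 171.6 × 79/21 = 645.6 lbmol/h.
Fuel reacted = 0.801 × 23.2 → ξ = 18.58 lbmol/h.
Outlet (n = n₀ + ν ξ):
  C₄H₁₀: 23.2 − 1(18.58) = 4.617
  O₂: 171.6 − 6.5(18.58) = 50.82
  N₂: 645.6 (inert)
  CO₂: 0 + 4(18.58) = 74.33
  H₂O: 0 + 5(18.58) = 92.92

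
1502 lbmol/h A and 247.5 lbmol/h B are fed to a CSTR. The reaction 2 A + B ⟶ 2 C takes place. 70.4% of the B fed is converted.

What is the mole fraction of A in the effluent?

B reacted = 0.704 × 247.5 = 174.2 lbmol/h; ν_B = −1, so ξ = 174.2/1 = 174.2 lbmol/h.
Outlet amounts (n = n₀ + ν ξ):
  A: 1502 − 2(174.2) = 1154
  B: 247.5 − 1(174.2) = 73.26
  C: 0 + 2(174.2) = 348.5
Total out = 1575 lbmol/h; y_A = 1154 / 1575 = 0.7323.

0.732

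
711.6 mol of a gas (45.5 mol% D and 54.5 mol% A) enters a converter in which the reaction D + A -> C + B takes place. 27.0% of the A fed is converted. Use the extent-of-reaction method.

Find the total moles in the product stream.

712 mol

A reacted = 0.27 × 387.8 = 104.7 mol; ν_A = −1, so ξ = 104.7/1 = 104.7 mol.
Outlet amounts (n = n₀ + ν ξ):
  D: 323.8 − 1(104.7) = 219.1
  A: 387.8 − 1(104.7) = 283.1
  C: 0 + 1(104.7) = 104.7
  B: 0 + 1(104.7) = 104.7
Total out = 219.1 + 283.1 + 104.7 + 104.7 = 711.6 mol.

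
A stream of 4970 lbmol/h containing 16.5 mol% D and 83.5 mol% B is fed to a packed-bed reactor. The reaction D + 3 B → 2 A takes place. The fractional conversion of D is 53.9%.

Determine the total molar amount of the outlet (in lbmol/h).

D reacted = 0.539 × 820 = 442 lbmol/h; ν_D = −1, so ξ = 442/1 = 442 lbmol/h.
Outlet amounts (n = n₀ + ν ξ):
  D: 820 − 1(442) = 378
  B: 4150 − 3(442) = 2824
  A: 0 + 2(442) = 884
Total out = 378 + 2824 + 884 = 4086 lbmol/h.

4090 lbmol/h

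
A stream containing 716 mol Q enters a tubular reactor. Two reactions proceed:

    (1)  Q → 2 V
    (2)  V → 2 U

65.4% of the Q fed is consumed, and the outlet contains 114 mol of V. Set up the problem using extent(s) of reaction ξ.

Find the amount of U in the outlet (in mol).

Conversion of Q: Q consumed = 1ξ₁ = 0.654 × 716 → ξ₁ = 468.3 mol.
V balance: n_V = 0 + 2ξ₁ − 1ξ₂ = 114 → ξ₂ = (2·468.3 − 114)/1 = 822.5 mol.
Outlet amounts (n = n₀ + Σ ν·ξ):
  Q: 716 − 1(468.3) = 247.7
  V: 0 + 2(468.3) − 1(822.5) = 114
  U: 0 + 2(822.5) = 1645

1650 mol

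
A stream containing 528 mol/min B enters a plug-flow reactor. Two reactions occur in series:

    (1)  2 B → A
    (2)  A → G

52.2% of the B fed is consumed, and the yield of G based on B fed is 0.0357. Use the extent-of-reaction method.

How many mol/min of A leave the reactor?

Conversion of B: B consumed = 2ξ₁ = 0.522 × 528 → ξ₁ = 137.8 mol/min.
Yield of G: 1ξ₂ / 528 = 0.0357 → ξ₂ = 18.85 mol/min.
Outlet amounts (n = n₀ + Σ ν·ξ):
  B: 528 − 2(137.8) = 252.4
  A: 0 + 1(137.8) − 1(18.85) = 119
  G: 0 + 1(18.85) = 18.85

119 mol/min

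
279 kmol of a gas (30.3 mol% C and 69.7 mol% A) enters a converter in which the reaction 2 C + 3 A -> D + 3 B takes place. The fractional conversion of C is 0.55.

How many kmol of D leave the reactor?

C reacted = 0.55 × 84.54 = 46.5 kmol; ν_C = −2, so ξ = 46.5/2 = 23.25 kmol.
Outlet amounts (n = n₀ + ν ξ):
  C: 84.54 − 2(23.25) = 38.04
  A: 194.5 − 3(23.25) = 124.7
  D: 0 + 1(23.25) = 23.25
  B: 0 + 3(23.25) = 69.74

23.2 kmol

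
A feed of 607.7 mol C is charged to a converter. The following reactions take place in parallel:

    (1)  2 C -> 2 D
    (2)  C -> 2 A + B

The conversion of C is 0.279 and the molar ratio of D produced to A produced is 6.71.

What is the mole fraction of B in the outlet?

0.0186

Conversion of C: C consumed = 0.279 × 607.7 = 169.5 mol = 2ξ₁ + 1ξ₂.
Selectivity: 2ξ₁ / (2ξ₂) = 6.71 → ξ₁ = 6.71 ξ₂.
Substitute: (2·6.71 + 1) ξ₂ = 169.5 → ξ₂ = 11.76 mol, ξ₁ = 78.9 mol.
Outlet amounts (n = n₀ + Σ ν·ξ):
  C: 607.7 − 2(78.9) − 1(11.76) = 438.2
  D: 0 + 2(78.9) = 157.8
  A: 0 + 2(11.76) = 23.52
  B: 0 + 1(11.76) = 11.76
Total out = 631.2 mol; y_B = 11.76 / 631.2 = 0.01863.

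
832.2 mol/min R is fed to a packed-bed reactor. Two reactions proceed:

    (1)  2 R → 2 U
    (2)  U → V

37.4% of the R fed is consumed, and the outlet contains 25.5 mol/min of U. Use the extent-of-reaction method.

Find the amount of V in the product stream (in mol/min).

Conversion of R: R consumed = 2ξ₁ = 0.374 × 832.2 → ξ₁ = 155.6 mol/min.
U balance: n_U = 0 + 2ξ₁ − 1ξ₂ = 25.5 → ξ₂ = (2·155.6 − 25.5)/1 = 285.7 mol/min.
Outlet amounts (n = n₀ + Σ ν·ξ):
  R: 832.2 − 2(155.6) = 521
  U: 0 + 2(155.6) − 1(285.7) = 25.5
  V: 0 + 1(285.7) = 285.7

286 mol/min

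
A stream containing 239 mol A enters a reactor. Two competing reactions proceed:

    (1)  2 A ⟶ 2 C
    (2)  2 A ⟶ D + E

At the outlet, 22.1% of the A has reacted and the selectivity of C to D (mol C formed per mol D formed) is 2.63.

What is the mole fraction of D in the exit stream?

Conversion of A: A consumed = 0.221 × 239 = 52.82 mol = 2ξ₁ + 2ξ₂.
Selectivity: 2ξ₁ / (1ξ₂) = 2.63 → ξ₁ = 1.315 ξ₂.
Substitute: (2·1.315 + 2) ξ₂ = 52.82 → ξ₂ = 11.41 mol, ξ₁ = 15 mol.
Outlet amounts (n = n₀ + Σ ν·ξ):
  A: 239 − 2(15) − 2(11.41) = 186.2
  C: 0 + 2(15) = 30
  D: 0 + 1(11.41) = 11.41
  E: 0 + 1(11.41) = 11.41
Total out = 239 mol; y_D = 11.41 / 239 = 0.04773.

0.0477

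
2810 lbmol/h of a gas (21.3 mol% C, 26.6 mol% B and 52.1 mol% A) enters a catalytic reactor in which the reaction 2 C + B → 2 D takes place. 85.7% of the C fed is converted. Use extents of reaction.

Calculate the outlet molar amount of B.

491 lbmol/h

C reacted = 0.857 × 598.5 = 512.9 lbmol/h; ν_C = −2, so ξ = 512.9/2 = 256.5 lbmol/h.
Outlet amounts (n = n₀ + ν ξ):
  C: 598.5 − 2(256.5) = 85.59
  B: 747.5 − 1(256.5) = 491
  D: 0 + 2(256.5) = 512.9
  A: 1464 (inert)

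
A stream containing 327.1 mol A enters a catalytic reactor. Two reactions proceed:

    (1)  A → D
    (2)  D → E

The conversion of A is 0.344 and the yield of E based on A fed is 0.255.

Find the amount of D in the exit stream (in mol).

Conversion of A: A consumed = 1ξ₁ = 0.344 × 327.1 → ξ₁ = 112.5 mol.
Yield of E: 1ξ₂ / 327.1 = 0.255 → ξ₂ = 83.41 mol.
Outlet amounts (n = n₀ + Σ ν·ξ):
  A: 327.1 − 1(112.5) = 214.6
  D: 0 + 1(112.5) − 1(83.41) = 29.11
  E: 0 + 1(83.41) = 83.41

29.1 mol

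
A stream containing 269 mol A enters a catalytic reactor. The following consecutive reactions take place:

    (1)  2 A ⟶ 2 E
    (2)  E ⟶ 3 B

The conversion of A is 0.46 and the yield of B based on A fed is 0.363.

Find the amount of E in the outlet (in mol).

Conversion of A: A consumed = 2ξ₁ = 0.46 × 269 → ξ₁ = 61.87 mol.
Yield of B: 3ξ₂ / 269 = 0.363 → ξ₂ = 32.55 mol.
Outlet amounts (n = n₀ + Σ ν·ξ):
  A: 269 − 2(61.87) = 145.3
  E: 0 + 2(61.87) − 1(32.55) = 91.19
  B: 0 + 3(32.55) = 97.65

91.2 mol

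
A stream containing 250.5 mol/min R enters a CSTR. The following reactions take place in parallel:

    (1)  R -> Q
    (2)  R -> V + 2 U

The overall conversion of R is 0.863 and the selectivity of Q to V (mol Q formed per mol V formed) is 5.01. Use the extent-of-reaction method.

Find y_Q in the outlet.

0.559

Conversion of R: R consumed = 0.863 × 250.5 = 216.2 mol/min = 1ξ₁ + 1ξ₂.
Selectivity: 1ξ₁ / (1ξ₂) = 5.01 → ξ₁ = 5.01 ξ₂.
Substitute: (1·5.01 + 1) ξ₂ = 216.2 → ξ₂ = 35.97 mol/min, ξ₁ = 180.2 mol/min.
Outlet amounts (n = n₀ + Σ ν·ξ):
  R: 250.5 − 1(180.2) − 1(35.97) = 34.32
  Q: 0 + 1(180.2) = 180.2
  V: 0 + 1(35.97) = 35.97
  U: 0 + 2(35.97) = 71.94
Total out = 322.4 mol/min; y_Q = 180.2 / 322.4 = 0.5589.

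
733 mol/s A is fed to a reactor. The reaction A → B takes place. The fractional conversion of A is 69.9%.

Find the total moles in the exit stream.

733 mol/s

A reacted = 0.699 × 733 = 512.4 mol/s; ν_A = −1, so ξ = 512.4/1 = 512.4 mol/s.
Outlet amounts (n = n₀ + ν ξ):
  A: 733 − 1(512.4) = 220.6
  B: 0 + 1(512.4) = 512.4
Total out = 220.6 + 512.4 = 733 mol/s.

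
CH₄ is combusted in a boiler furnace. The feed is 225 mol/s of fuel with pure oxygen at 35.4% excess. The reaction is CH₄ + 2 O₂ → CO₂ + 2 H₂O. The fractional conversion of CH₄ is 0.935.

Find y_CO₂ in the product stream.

0.252

Stoichiometric O₂ = 2 × 225 = 450 mol/s; O₂ fed = 450 × 1.354 = 609.3 mol/s.
Fuel reacted = 0.935 × 225 → ξ = 210.4 mol/s.
Outlet (n = n₀ + ν ξ):
  CH₄: 225 − 1(210.4) = 14.62
  O₂: 609.3 − 2(210.4) = 188.6
  CO₂: 0 + 1(210.4) = 210.4
  H₂O: 0 + 2(210.4) = 420.8
Total out = 834.3 mol/s; y_CO₂ = 210.4 / 834.3 = 0.2522.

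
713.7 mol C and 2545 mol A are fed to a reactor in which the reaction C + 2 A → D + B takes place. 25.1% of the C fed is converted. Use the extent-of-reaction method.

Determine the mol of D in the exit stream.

C reacted = 0.251 × 713.7 = 179.1 mol; ν_C = −1, so ξ = 179.1/1 = 179.1 mol.
Outlet amounts (n = n₀ + ν ξ):
  C: 713.7 − 1(179.1) = 534.6
  A: 2545 − 2(179.1) = 2187
  D: 0 + 1(179.1) = 179.1
  B: 0 + 1(179.1) = 179.1

179 mol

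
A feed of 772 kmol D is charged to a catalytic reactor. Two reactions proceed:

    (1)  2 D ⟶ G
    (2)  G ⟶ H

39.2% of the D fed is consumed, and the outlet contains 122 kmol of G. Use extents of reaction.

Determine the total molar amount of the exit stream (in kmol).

621 kmol

Conversion of D: D consumed = 2ξ₁ = 0.392 × 772 → ξ₁ = 151.3 kmol.
G balance: n_G = 0 + 1ξ₁ − 1ξ₂ = 122 → ξ₂ = (1·151.3 − 122)/1 = 29.31 kmol.
Outlet amounts (n = n₀ + Σ ν·ξ):
  D: 772 − 2(151.3) = 469.4
  G: 0 + 1(151.3) − 1(29.31) = 122
  H: 0 + 1(29.31) = 29.31
Total out = 469.4 + 122 + 29.31 = 620.7 kmol.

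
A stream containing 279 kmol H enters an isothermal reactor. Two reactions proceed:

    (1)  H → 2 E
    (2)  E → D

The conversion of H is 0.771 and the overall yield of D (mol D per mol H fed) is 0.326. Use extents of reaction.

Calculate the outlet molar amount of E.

Conversion of H: H consumed = 1ξ₁ = 0.771 × 279 → ξ₁ = 215.1 kmol.
Yield of D: 1ξ₂ / 279 = 0.326 → ξ₂ = 90.95 kmol.
Outlet amounts (n = n₀ + Σ ν·ξ):
  H: 279 − 1(215.1) = 63.89
  E: 0 + 2(215.1) − 1(90.95) = 339.3
  D: 0 + 1(90.95) = 90.95

339 kmol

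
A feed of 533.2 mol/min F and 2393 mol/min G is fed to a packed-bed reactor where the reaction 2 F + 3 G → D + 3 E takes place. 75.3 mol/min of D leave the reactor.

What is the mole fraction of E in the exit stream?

0.0792

For D: n = n₀ + 1ξ → 75.3 = 0 + 1ξ, giving ξ = 75.3 mol/min.
Outlet amounts (n = n₀ + ν ξ):
  F: 533.2 − 2(75.3) = 382.6
  G: 2393 − 3(75.3) = 2167
  D: 0 + 1(75.3) = 75.3
  E: 0 + 3(75.3) = 225.9
Total out = 2851 mol/min; y_E = 225.9 / 2851 = 0.07924.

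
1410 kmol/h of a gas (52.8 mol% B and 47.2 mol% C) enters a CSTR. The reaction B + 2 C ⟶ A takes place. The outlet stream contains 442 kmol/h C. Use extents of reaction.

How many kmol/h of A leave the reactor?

For C: n = n₀ − 2ξ → 442 = 665.5 − 2ξ, giving ξ = 111.8 kmol/h.
Outlet amounts (n = n₀ + ν ξ):
  B: 744.5 − 1(111.8) = 632.7
  C: 665.5 − 2(111.8) = 442
  A: 0 + 1(111.8) = 111.8

112 kmol/h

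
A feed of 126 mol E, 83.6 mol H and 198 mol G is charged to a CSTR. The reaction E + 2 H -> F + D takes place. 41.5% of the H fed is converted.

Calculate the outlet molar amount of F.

H reacted = 0.415 × 83.6 = 34.69 mol; ν_H = −2, so ξ = 34.69/2 = 17.35 mol.
Outlet amounts (n = n₀ + ν ξ):
  E: 126 − 1(17.35) = 108.7
  H: 83.6 − 2(17.35) = 48.91
  F: 0 + 1(17.35) = 17.35
  D: 0 + 1(17.35) = 17.35
  G: 198 (inert)

17.3 mol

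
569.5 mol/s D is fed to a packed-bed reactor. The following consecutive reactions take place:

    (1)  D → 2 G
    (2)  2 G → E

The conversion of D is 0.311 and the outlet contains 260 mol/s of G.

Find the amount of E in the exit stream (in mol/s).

47.1 mol/s

Conversion of D: D consumed = 1ξ₁ = 0.311 × 569.5 → ξ₁ = 177.1 mol/s.
G balance: n_G = 0 + 2ξ₁ − 2ξ₂ = 260 → ξ₂ = (2·177.1 − 260)/2 = 47.11 mol/s.
Outlet amounts (n = n₀ + Σ ν·ξ):
  D: 569.5 − 1(177.1) = 392.4
  G: 0 + 2(177.1) − 2(47.11) = 260
  E: 0 + 1(47.11) = 47.11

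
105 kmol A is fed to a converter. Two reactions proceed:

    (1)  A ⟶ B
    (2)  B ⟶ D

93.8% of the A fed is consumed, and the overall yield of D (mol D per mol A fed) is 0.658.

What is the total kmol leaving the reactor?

105 kmol

Conversion of A: A consumed = 1ξ₁ = 0.938 × 105 → ξ₁ = 98.49 kmol.
Yield of D: 1ξ₂ / 105 = 0.658 → ξ₂ = 69.09 kmol.
Outlet amounts (n = n₀ + Σ ν·ξ):
  A: 105 − 1(98.49) = 6.51
  B: 0 + 1(98.49) − 1(69.09) = 29.4
  D: 0 + 1(69.09) = 69.09
Total out = 6.51 + 29.4 + 69.09 = 105 kmol.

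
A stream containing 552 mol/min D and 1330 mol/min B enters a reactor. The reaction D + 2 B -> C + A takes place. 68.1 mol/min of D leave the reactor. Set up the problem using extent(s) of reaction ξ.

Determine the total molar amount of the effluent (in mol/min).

1400 mol/min

For D: n = n₀ − 1ξ → 68.1 = 552 − 1ξ, giving ξ = 483.9 mol/min.
Outlet amounts (n = n₀ + ν ξ):
  D: 552 − 1(483.9) = 68.1
  B: 1330 − 2(483.9) = 362.2
  C: 0 + 1(483.9) = 483.9
  A: 0 + 1(483.9) = 483.9
Total out = 68.1 + 362.2 + 483.9 + 483.9 = 1398 mol/min.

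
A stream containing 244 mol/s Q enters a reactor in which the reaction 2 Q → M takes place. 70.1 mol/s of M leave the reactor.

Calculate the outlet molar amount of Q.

104 mol/s

For M: n = n₀ + 1ξ → 70.1 = 0 + 1ξ, giving ξ = 70.1 mol/s.
Outlet amounts (n = n₀ + ν ξ):
  Q: 244 − 2(70.1) = 103.8
  M: 0 + 1(70.1) = 70.1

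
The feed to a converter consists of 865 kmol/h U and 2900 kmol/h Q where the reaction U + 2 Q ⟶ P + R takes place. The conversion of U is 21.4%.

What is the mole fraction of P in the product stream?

U reacted = 0.214 × 865 = 185.1 kmol/h; ν_U = −1, so ξ = 185.1/1 = 185.1 kmol/h.
Outlet amounts (n = n₀ + ν ξ):
  U: 865 − 1(185.1) = 679.9
  Q: 2900 − 2(185.1) = 2530
  P: 0 + 1(185.1) = 185.1
  R: 0 + 1(185.1) = 185.1
Total out = 3580 kmol/h; y_P = 185.1 / 3580 = 0.05171.

0.0517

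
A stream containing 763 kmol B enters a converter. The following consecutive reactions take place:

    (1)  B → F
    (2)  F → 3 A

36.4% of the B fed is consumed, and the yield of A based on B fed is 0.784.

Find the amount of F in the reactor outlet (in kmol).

Conversion of B: B consumed = 1ξ₁ = 0.364 × 763 → ξ₁ = 277.7 kmol.
Yield of A: 3ξ₂ / 763 = 0.784 → ξ₂ = 199.4 kmol.
Outlet amounts (n = n₀ + Σ ν·ξ):
  B: 763 − 1(277.7) = 485.3
  F: 0 + 1(277.7) − 1(199.4) = 78.33
  A: 0 + 3(199.4) = 598.2

78.3 kmol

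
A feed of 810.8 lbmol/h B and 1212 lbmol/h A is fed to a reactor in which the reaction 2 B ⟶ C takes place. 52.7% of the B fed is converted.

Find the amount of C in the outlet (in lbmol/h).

214 lbmol/h

B reacted = 0.527 × 810.8 = 427.3 lbmol/h; ν_B = −2, so ξ = 427.3/2 = 213.6 lbmol/h.
Outlet amounts (n = n₀ + ν ξ):
  B: 810.8 − 2(213.6) = 383.5
  C: 0 + 1(213.6) = 213.6
  A: 1212 (inert)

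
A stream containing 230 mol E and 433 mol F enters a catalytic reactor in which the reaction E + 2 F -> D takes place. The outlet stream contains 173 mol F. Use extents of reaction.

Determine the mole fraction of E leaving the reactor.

For F: n = n₀ − 2ξ → 173 = 433 − 2ξ, giving ξ = 130 mol.
Outlet amounts (n = n₀ + ν ξ):
  E: 230 − 1(130) = 100
  F: 433 − 2(130) = 173
  D: 0 + 1(130) = 130
Total out = 403 mol; y_E = 100 / 403 = 0.2481.

0.248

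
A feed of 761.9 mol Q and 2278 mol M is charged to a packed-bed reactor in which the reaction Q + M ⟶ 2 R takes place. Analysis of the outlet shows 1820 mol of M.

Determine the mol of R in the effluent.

For M: n = n₀ − 1ξ → 1820 = 2278 − 1ξ, giving ξ = 458 mol.
Outlet amounts (n = n₀ + ν ξ):
  Q: 761.9 − 1(458) = 303.9
  M: 2278 − 1(458) = 1820
  R: 0 + 2(458) = 916

916 mol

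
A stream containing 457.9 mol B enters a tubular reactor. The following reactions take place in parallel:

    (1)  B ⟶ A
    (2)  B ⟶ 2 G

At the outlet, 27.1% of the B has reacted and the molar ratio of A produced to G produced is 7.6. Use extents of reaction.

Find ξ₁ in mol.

Conversion of B: B consumed = 0.271 × 457.9 = 124.1 mol = 1ξ₁ + 1ξ₂.
Selectivity: 1ξ₁ / (2ξ₂) = 7.6 → ξ₁ = 15.2 ξ₂.
Substitute: (1·15.2 + 1) ξ₂ = 124.1 → ξ₂ = 7.66 mol, ξ₁ = 116.4 mol.
Outlet amounts (n = n₀ + Σ ν·ξ):
  B: 457.9 − 1(116.4) − 1(7.66) = 333.8
  A: 0 + 1(116.4) = 116.4
  G: 0 + 2(7.66) = 15.32

ξ₁ = 116 mol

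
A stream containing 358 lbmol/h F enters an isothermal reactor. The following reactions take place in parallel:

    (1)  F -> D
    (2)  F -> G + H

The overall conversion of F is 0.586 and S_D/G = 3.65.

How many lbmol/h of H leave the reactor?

Conversion of F: F consumed = 0.586 × 358 = 209.8 lbmol/h = 1ξ₁ + 1ξ₂.
Selectivity: 1ξ₁ / (1ξ₂) = 3.65 → ξ₁ = 3.65 ξ₂.
Substitute: (1·3.65 + 1) ξ₂ = 209.8 → ξ₂ = 45.12 lbmol/h, ξ₁ = 164.7 lbmol/h.
Outlet amounts (n = n₀ + Σ ν·ξ):
  F: 358 − 1(164.7) − 1(45.12) = 148.2
  D: 0 + 1(164.7) = 164.7
  G: 0 + 1(45.12) = 45.12
  H: 0 + 1(45.12) = 45.12

45.1 lbmol/h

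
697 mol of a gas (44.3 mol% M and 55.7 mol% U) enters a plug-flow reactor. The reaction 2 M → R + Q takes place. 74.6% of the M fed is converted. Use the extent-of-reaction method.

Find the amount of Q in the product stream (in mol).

M reacted = 0.746 × 308.8 = 230.3 mol; ν_M = −2, so ξ = 230.3/2 = 115.2 mol.
Outlet amounts (n = n₀ + ν ξ):
  M: 308.8 − 2(115.2) = 78.43
  R: 0 + 1(115.2) = 115.2
  Q: 0 + 1(115.2) = 115.2
  U: 388.2 (inert)

115 mol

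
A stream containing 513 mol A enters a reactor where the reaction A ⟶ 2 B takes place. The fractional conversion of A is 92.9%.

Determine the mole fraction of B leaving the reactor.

A reacted = 0.929 × 513 = 476.6 mol; ν_A = −1, so ξ = 476.6/1 = 476.6 mol.
Outlet amounts (n = n₀ + ν ξ):
  A: 513 − 1(476.6) = 36.42
  B: 0 + 2(476.6) = 953.2
Total out = 989.6 mol; y_B = 953.2 / 989.6 = 0.9632.

0.963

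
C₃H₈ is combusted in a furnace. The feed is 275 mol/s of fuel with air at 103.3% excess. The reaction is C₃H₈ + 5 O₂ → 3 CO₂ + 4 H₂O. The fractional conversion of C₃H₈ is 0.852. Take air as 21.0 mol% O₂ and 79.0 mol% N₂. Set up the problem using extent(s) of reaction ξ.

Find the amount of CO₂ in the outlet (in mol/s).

Stoichiometric O₂ = 5 × 275 = 1375 mol/s; O₂ fed = 1375 × 2.033 = 2795 mol/s.
N₂ fed = 2795 × 79/21 = 10520 mol/s.
Fuel reacted = 0.852 × 275 → ξ = 234.3 mol/s.
Outlet (n = n₀ + ν ξ):
  C₃H₈: 275 − 1(234.3) = 40.7
  O₂: 2795 − 5(234.3) = 1624
  N₂: 10520 (inert)
  CO₂: 0 + 3(234.3) = 702.9
  H₂O: 0 + 4(234.3) = 937.2

703 mol/s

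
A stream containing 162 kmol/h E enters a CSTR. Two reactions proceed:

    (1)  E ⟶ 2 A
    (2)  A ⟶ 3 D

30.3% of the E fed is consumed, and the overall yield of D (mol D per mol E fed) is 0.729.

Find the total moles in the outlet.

290 kmol/h

Conversion of E: E consumed = 1ξ₁ = 0.303 × 162 → ξ₁ = 49.09 kmol/h.
Yield of D: 3ξ₂ / 162 = 0.729 → ξ₂ = 39.37 kmol/h.
Outlet amounts (n = n₀ + Σ ν·ξ):
  E: 162 − 1(49.09) = 112.9
  A: 0 + 2(49.09) − 1(39.37) = 58.81
  D: 0 + 3(39.37) = 118.1
Total out = 112.9 + 58.81 + 118.1 = 289.8 kmol/h.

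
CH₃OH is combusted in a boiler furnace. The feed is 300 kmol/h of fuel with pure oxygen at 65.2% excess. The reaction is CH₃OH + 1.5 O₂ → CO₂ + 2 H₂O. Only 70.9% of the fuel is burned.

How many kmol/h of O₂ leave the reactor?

Stoichiometric O₂ = 1.5 × 300 = 450 kmol/h; O₂ fed = 450 × 1.652 = 743.4 kmol/h.
Fuel reacted = 0.709 × 300 → ξ = 212.7 kmol/h.
Outlet (n = n₀ + ν ξ):
  CH₃OH: 300 − 1(212.7) = 87.3
  O₂: 743.4 − 1.5(212.7) = 424.4
  CO₂: 0 + 1(212.7) = 212.7
  H₂O: 0 + 2(212.7) = 425.4

424 kmol/h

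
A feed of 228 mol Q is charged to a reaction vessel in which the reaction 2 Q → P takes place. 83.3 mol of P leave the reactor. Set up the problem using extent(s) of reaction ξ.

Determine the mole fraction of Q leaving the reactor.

0.424

For P: n = n₀ + 1ξ → 83.3 = 0 + 1ξ, giving ξ = 83.3 mol.
Outlet amounts (n = n₀ + ν ξ):
  Q: 228 − 2(83.3) = 61.4
  P: 0 + 1(83.3) = 83.3
Total out = 144.7 mol; y_Q = 61.4 / 144.7 = 0.4243.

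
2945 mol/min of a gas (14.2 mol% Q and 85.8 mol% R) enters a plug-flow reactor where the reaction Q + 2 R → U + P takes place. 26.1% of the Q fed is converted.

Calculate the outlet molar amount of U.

109 mol/min

Q reacted = 0.261 × 418.2 = 109.1 mol/min; ν_Q = −1, so ξ = 109.1/1 = 109.1 mol/min.
Outlet amounts (n = n₀ + ν ξ):
  Q: 418.2 − 1(109.1) = 309
  R: 2527 − 2(109.1) = 2309
  U: 0 + 1(109.1) = 109.1
  P: 0 + 1(109.1) = 109.1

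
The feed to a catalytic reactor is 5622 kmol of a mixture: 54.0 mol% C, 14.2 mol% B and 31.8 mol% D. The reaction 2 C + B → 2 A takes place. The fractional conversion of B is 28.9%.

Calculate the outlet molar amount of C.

2570 kmol

B reacted = 0.289 × 798.3 = 230.7 kmol; ν_B = −1, so ξ = 230.7/1 = 230.7 kmol.
Outlet amounts (n = n₀ + ν ξ):
  C: 3036 − 2(230.7) = 2574
  B: 798.3 − 1(230.7) = 567.6
  A: 0 + 2(230.7) = 461.4
  D: 1788 (inert)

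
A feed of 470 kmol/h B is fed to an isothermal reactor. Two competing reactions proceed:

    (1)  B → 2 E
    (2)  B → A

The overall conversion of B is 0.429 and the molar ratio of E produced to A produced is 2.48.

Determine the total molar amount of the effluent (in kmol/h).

Conversion of B: B consumed = 0.429 × 470 = 201.6 kmol/h = 1ξ₁ + 1ξ₂.
Selectivity: 2ξ₁ / (1ξ₂) = 2.48 → ξ₁ = 1.24 ξ₂.
Substitute: (1·1.24 + 1) ξ₂ = 201.6 → ξ₂ = 90.01 kmol/h, ξ₁ = 111.6 kmol/h.
Outlet amounts (n = n₀ + Σ ν·ξ):
  B: 470 − 1(111.6) − 1(90.01) = 268.4
  E: 0 + 2(111.6) = 223.2
  A: 0 + 1(90.01) = 90.01
Total out = 268.4 + 223.2 + 90.01 = 581.6 kmol/h.

582 kmol/h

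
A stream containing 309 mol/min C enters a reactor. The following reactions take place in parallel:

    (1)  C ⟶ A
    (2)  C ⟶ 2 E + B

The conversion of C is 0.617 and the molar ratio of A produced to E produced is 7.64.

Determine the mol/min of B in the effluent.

11.7 mol/min

Conversion of C: C consumed = 0.617 × 309 = 190.7 mol/min = 1ξ₁ + 1ξ₂.
Selectivity: 1ξ₁ / (2ξ₂) = 7.64 → ξ₁ = 15.28 ξ₂.
Substitute: (1·15.28 + 1) ξ₂ = 190.7 → ξ₂ = 11.71 mol/min, ξ₁ = 178.9 mol/min.
Outlet amounts (n = n₀ + Σ ν·ξ):
  C: 309 − 1(178.9) − 1(11.71) = 118.3
  A: 0 + 1(178.9) = 178.9
  E: 0 + 2(11.71) = 23.42
  B: 0 + 1(11.71) = 11.71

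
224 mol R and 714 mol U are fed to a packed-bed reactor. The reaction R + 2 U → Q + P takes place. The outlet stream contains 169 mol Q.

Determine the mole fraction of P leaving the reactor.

For Q: n = n₀ + 1ξ → 169 = 0 + 1ξ, giving ξ = 169 mol.
Outlet amounts (n = n₀ + ν ξ):
  R: 224 − 1(169) = 55
  U: 714 − 2(169) = 376
  Q: 0 + 1(169) = 169
  P: 0 + 1(169) = 169
Total out = 769 mol; y_P = 169 / 769 = 0.2198.

0.22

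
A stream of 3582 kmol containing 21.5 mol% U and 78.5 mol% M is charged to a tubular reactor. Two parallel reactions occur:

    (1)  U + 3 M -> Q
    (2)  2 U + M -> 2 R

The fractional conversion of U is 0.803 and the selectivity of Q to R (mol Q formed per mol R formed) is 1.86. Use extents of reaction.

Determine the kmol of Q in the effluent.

Conversion of U: U consumed = 0.803 × 770.1 = 618.4 kmol = 1ξ₁ + 2ξ₂.
Selectivity: 1ξ₁ / (2ξ₂) = 1.86 → ξ₁ = 3.72 ξ₂.
Substitute: (1·3.72 + 2) ξ₂ = 618.4 → ξ₂ = 108.1 kmol, ξ₁ = 402.2 kmol.
Outlet amounts (n = n₀ + Σ ν·ξ):
  U: 770.1 − 1(402.2) − 2(108.1) = 151.7
  M: 2812 − 3(402.2) − 1(108.1) = 1497
  Q: 0 + 1(402.2) = 402.2
  R: 0 + 2(108.1) = 216.2

402 kmol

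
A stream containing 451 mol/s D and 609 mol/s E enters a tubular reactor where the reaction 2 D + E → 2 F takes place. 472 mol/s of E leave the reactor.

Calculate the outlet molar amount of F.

274 mol/s

For E: n = n₀ − 1ξ → 472 = 609 − 1ξ, giving ξ = 137 mol/s.
Outlet amounts (n = n₀ + ν ξ):
  D: 451 − 2(137) = 177
  E: 609 − 1(137) = 472
  F: 0 + 2(137) = 274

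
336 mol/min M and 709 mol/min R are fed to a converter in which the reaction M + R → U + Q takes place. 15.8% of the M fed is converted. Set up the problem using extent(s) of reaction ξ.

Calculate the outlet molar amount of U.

53.1 mol/min

M reacted = 0.158 × 336 = 53.09 mol/min; ν_M = −1, so ξ = 53.09/1 = 53.09 mol/min.
Outlet amounts (n = n₀ + ν ξ):
  M: 336 − 1(53.09) = 282.9
  R: 709 − 1(53.09) = 655.9
  U: 0 + 1(53.09) = 53.09
  Q: 0 + 1(53.09) = 53.09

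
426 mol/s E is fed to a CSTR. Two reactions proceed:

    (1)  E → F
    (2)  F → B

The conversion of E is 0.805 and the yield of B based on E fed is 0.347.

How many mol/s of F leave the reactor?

Conversion of E: E consumed = 1ξ₁ = 0.805 × 426 → ξ₁ = 342.9 mol/s.
Yield of B: 1ξ₂ / 426 = 0.347 → ξ₂ = 147.8 mol/s.
Outlet amounts (n = n₀ + Σ ν·ξ):
  E: 426 − 1(342.9) = 83.07
  F: 0 + 1(342.9) − 1(147.8) = 195.1
  B: 0 + 1(147.8) = 147.8

195 mol/s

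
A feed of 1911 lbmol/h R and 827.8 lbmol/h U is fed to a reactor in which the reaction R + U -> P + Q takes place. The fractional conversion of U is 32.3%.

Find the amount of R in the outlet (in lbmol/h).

U reacted = 0.323 × 827.8 = 267.4 lbmol/h; ν_U = −1, so ξ = 267.4/1 = 267.4 lbmol/h.
Outlet amounts (n = n₀ + ν ξ):
  R: 1911 − 1(267.4) = 1644
  U: 827.8 − 1(267.4) = 560.4
  P: 0 + 1(267.4) = 267.4
  Q: 0 + 1(267.4) = 267.4

1640 lbmol/h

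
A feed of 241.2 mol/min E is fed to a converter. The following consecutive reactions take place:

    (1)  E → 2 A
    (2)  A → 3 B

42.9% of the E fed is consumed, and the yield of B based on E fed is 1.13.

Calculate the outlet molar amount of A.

Conversion of E: E consumed = 1ξ₁ = 0.429 × 241.2 → ξ₁ = 103.5 mol/min.
Yield of B: 3ξ₂ / 241.2 = 1.13 → ξ₂ = 90.85 mol/min.
Outlet amounts (n = n₀ + Σ ν·ξ):
  E: 241.2 − 1(103.5) = 137.7
  A: 0 + 2(103.5) − 1(90.85) = 116.1
  B: 0 + 3(90.85) = 272.6

116 mol/min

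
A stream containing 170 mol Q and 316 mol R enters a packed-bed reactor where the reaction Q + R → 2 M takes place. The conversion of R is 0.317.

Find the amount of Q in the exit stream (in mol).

R reacted = 0.317 × 316 = 100.2 mol; ν_R = −1, so ξ = 100.2/1 = 100.2 mol.
Outlet amounts (n = n₀ + ν ξ):
  Q: 170 − 1(100.2) = 69.83
  R: 316 − 1(100.2) = 215.8
  M: 0 + 2(100.2) = 200.3

69.8 mol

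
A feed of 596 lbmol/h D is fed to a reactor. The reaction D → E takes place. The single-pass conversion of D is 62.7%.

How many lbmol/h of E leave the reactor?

374 lbmol/h

D reacted = 0.627 × 596 = 373.7 lbmol/h; ν_D = −1, so ξ = 373.7/1 = 373.7 lbmol/h.
Outlet amounts (n = n₀ + ν ξ):
  D: 596 − 1(373.7) = 222.3
  E: 0 + 1(373.7) = 373.7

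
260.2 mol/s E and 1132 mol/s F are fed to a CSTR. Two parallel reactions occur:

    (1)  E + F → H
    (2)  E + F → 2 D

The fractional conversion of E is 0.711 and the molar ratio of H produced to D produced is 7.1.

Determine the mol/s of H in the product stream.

Conversion of E: E consumed = 0.711 × 260.2 = 185 mol/s = 1ξ₁ + 1ξ₂.
Selectivity: 1ξ₁ / (2ξ₂) = 7.1 → ξ₁ = 14.2 ξ₂.
Substitute: (1·14.2 + 1) ξ₂ = 185 → ξ₂ = 12.17 mol/s, ξ₁ = 172.8 mol/s.
Outlet amounts (n = n₀ + Σ ν·ξ):
  E: 260.2 − 1(172.8) − 1(12.17) = 75.2
  F: 1132 − 1(172.8) − 1(12.17) = 947
  H: 0 + 1(172.8) = 172.8
  D: 0 + 2(12.17) = 24.34

173 mol/s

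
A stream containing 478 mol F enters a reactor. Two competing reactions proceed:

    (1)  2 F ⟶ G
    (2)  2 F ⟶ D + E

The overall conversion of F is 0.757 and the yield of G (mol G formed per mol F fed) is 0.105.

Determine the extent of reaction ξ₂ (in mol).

Yield of G: 1ξ₁ / 478 = 0.105 → ξ₁ = 50.19 mol.
Conversion of F: 2ξ₁ + 2ξ₂ = 0.757 × 478 = 361.8 → ξ₂ = 130.7 mol.
Outlet amounts (n = n₀ + Σ ν·ξ):
  F: 478 − 2(50.19) − 2(130.7) = 116.2
  G: 0 + 1(50.19) = 50.19
  D: 0 + 1(130.7) = 130.7
  E: 0 + 1(130.7) = 130.7

ξ₂ = 131 mol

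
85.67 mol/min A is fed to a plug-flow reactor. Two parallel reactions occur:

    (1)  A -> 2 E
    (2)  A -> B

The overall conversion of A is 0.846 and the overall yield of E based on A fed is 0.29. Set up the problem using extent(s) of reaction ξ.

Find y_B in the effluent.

Yield of E: 2ξ₁ / 85.67 = 0.29 → ξ₁ = 12.42 mol/min.
Conversion of A: 1ξ₁ + 1ξ₂ = 0.846 × 85.67 = 72.48 → ξ₂ = 60.05 mol/min.
Outlet amounts (n = n₀ + Σ ν·ξ):
  A: 85.67 − 1(12.42) − 1(60.05) = 13.19
  E: 0 + 2(12.42) = 24.84
  B: 0 + 1(60.05) = 60.05
Total out = 98.09 mol/min; y_B = 60.05 / 98.09 = 0.6122.

0.612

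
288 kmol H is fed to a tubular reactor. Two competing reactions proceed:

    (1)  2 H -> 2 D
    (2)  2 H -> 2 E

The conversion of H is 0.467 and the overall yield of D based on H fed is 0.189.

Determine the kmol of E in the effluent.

80.1 kmol

Yield of D: 2ξ₁ / 288 = 0.189 → ξ₁ = 27.22 kmol.
Conversion of H: 2ξ₁ + 2ξ₂ = 0.467 × 288 = 134.5 → ξ₂ = 40.03 kmol.
Outlet amounts (n = n₀ + Σ ν·ξ):
  H: 288 − 2(27.22) − 2(40.03) = 153.5
  D: 0 + 2(27.22) = 54.43
  E: 0 + 2(40.03) = 80.06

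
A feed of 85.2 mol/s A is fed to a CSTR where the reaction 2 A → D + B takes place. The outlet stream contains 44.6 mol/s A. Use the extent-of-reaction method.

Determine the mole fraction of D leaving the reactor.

For A: n = n₀ − 2ξ → 44.6 = 85.2 − 2ξ, giving ξ = 20.3 mol/s.
Outlet amounts (n = n₀ + ν ξ):
  A: 85.2 − 2(20.3) = 44.6
  D: 0 + 1(20.3) = 20.3
  B: 0 + 1(20.3) = 20.3
Total out = 85.2 mol/s; y_D = 20.3 / 85.2 = 0.2383.

0.238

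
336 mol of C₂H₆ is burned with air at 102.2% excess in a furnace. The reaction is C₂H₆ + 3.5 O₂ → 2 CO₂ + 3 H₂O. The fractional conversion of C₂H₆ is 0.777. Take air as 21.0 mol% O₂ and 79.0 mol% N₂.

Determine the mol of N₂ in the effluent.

Stoichiometric O₂ = 3.5 × 336 = 1176 mol; O₂ fed = 1176 × 2.022 = 2378 mol.
N₂ fed = 2378 × 79/21 = 8945 mol.
Fuel reacted = 0.777 × 336 → ξ = 261.1 mol.
Outlet (n = n₀ + ν ξ):
  C₂H₆: 336 − 1(261.1) = 74.93
  O₂: 2378 − 3.5(261.1) = 1464
  N₂: 8945 (inert)
  CO₂: 0 + 2(261.1) = 522.1
  H₂O: 0 + 3(261.1) = 783.2

8950 mol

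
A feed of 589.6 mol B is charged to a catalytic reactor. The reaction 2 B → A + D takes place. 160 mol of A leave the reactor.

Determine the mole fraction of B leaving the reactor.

0.457

For A: n = n₀ + 1ξ → 160 = 0 + 1ξ, giving ξ = 160 mol.
Outlet amounts (n = n₀ + ν ξ):
  B: 589.6 − 2(160) = 269.6
  A: 0 + 1(160) = 160
  D: 0 + 1(160) = 160
Total out = 589.6 mol; y_B = 269.6 / 589.6 = 0.4573.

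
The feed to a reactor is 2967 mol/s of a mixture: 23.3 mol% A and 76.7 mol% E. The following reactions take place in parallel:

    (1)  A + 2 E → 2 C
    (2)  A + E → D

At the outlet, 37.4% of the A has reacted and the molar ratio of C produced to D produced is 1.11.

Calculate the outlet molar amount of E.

1920 mol/s

Conversion of A: A consumed = 0.374 × 691.3 = 258.6 mol/s = 1ξ₁ + 1ξ₂.
Selectivity: 2ξ₁ / (1ξ₂) = 1.11 → ξ₁ = 0.555 ξ₂.
Substitute: (1·0.555 + 1) ξ₂ = 258.6 → ξ₂ = 166.3 mol/s, ξ₁ = 92.28 mol/s.
Outlet amounts (n = n₀ + Σ ν·ξ):
  A: 691.3 − 1(92.28) − 1(166.3) = 432.8
  E: 2276 − 2(92.28) − 1(166.3) = 1925
  C: 0 + 2(92.28) = 184.6
  D: 0 + 1(166.3) = 166.3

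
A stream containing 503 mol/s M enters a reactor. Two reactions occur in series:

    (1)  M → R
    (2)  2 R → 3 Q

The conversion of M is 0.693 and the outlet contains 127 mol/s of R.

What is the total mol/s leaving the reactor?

614 mol/s

Conversion of M: M consumed = 1ξ₁ = 0.693 × 503 → ξ₁ = 348.6 mol/s.
R balance: n_R = 0 + 1ξ₁ − 2ξ₂ = 127 → ξ₂ = (1·348.6 − 127)/2 = 110.8 mol/s.
Outlet amounts (n = n₀ + Σ ν·ξ):
  M: 503 − 1(348.6) = 154.4
  R: 0 + 1(348.6) − 2(110.8) = 127
  Q: 0 + 3(110.8) = 332.4
Total out = 154.4 + 127 + 332.4 = 613.8 mol/s.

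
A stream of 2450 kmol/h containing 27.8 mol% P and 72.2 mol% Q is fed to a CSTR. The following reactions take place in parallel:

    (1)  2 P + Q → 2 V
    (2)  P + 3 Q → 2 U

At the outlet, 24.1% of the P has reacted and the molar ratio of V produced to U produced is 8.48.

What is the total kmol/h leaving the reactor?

2350 kmol/h

Conversion of P: P consumed = 0.241 × 681.1 = 164.1 kmol/h = 2ξ₁ + 1ξ₂.
Selectivity: 2ξ₁ / (2ξ₂) = 8.48 → ξ₁ = 8.48 ξ₂.
Substitute: (2·8.48 + 1) ξ₂ = 164.1 → ξ₂ = 9.139 kmol/h, ξ₁ = 77.5 kmol/h.
Outlet amounts (n = n₀ + Σ ν·ξ):
  P: 681.1 − 2(77.5) − 1(9.139) = 517
  Q: 1769 − 1(77.5) − 3(9.139) = 1664
  V: 0 + 2(77.5) = 155
  U: 0 + 2(9.139) = 18.28
Total out = 517 + 1664 + 155 + 18.28 = 2354 kmol/h.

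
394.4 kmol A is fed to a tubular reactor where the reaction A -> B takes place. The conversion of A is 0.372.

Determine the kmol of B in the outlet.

147 kmol

A reacted = 0.372 × 394.4 = 146.7 kmol; ν_A = −1, so ξ = 146.7/1 = 146.7 kmol.
Outlet amounts (n = n₀ + ν ξ):
  A: 394.4 − 1(146.7) = 247.7
  B: 0 + 1(146.7) = 146.7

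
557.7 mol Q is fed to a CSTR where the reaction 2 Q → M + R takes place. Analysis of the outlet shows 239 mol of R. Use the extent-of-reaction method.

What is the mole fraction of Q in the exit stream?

For R: n = n₀ + 1ξ → 239 = 0 + 1ξ, giving ξ = 239 mol.
Outlet amounts (n = n₀ + ν ξ):
  Q: 557.7 − 2(239) = 79.7
  M: 0 + 1(239) = 239
  R: 0 + 1(239) = 239
Total out = 557.7 mol; y_Q = 79.7 / 557.7 = 0.1429.

0.143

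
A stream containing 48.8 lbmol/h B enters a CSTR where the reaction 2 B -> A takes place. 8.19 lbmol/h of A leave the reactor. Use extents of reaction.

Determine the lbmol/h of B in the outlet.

For A: n = n₀ + 1ξ → 8.19 = 0 + 1ξ, giving ξ = 8.19 lbmol/h.
Outlet amounts (n = n₀ + ν ξ):
  B: 48.8 − 2(8.19) = 32.42
  A: 0 + 1(8.19) = 8.19

32.4 lbmol/h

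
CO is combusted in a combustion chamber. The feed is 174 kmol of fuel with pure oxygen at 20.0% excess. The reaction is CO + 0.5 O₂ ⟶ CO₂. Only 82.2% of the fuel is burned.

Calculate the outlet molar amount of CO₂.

Stoichiometric O₂ = 0.5 × 174 = 87 kmol; O₂ fed = 87 × 1.200 = 104.4 kmol.
Fuel reacted = 0.822 × 174 → ξ = 143 kmol.
Outlet (n = n₀ + ν ξ):
  CO: 174 − 1(143) = 30.97
  O₂: 104.4 − 0.5(143) = 32.89
  CO₂: 0 + 1(143) = 143

143 kmol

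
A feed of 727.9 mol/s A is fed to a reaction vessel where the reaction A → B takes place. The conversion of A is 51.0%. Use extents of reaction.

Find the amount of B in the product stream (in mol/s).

371 mol/s

A reacted = 0.51 × 727.9 = 371.2 mol/s; ν_A = −1, so ξ = 371.2/1 = 371.2 mol/s.
Outlet amounts (n = n₀ + ν ξ):
  A: 727.9 − 1(371.2) = 356.7
  B: 0 + 1(371.2) = 371.2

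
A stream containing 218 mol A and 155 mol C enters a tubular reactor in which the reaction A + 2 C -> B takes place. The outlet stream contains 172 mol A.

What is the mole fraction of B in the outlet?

For A: n = n₀ − 1ξ → 172 = 218 − 1ξ, giving ξ = 46 mol.
Outlet amounts (n = n₀ + ν ξ):
  A: 218 − 1(46) = 172
  C: 155 − 2(46) = 63
  B: 0 + 1(46) = 46
Total out = 281 mol; y_B = 46 / 281 = 0.1637.

0.164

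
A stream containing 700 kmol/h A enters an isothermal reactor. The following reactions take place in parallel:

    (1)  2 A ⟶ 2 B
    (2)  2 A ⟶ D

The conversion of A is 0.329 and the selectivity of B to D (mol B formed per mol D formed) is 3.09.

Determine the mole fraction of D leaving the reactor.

Conversion of A: A consumed = 0.329 × 700 = 230.3 kmol/h = 2ξ₁ + 2ξ₂.
Selectivity: 2ξ₁ / (1ξ₂) = 3.09 → ξ₁ = 1.545 ξ₂.
Substitute: (2·1.545 + 2) ξ₂ = 230.3 → ξ₂ = 45.25 kmol/h, ξ₁ = 69.9 kmol/h.
Outlet amounts (n = n₀ + Σ ν·ξ):
  A: 700 − 2(69.9) − 2(45.25) = 469.7
  B: 0 + 2(69.9) = 139.8
  D: 0 + 1(45.25) = 45.25
Total out = 654.8 kmol/h; y_D = 45.25 / 654.8 = 0.0691.

0.0691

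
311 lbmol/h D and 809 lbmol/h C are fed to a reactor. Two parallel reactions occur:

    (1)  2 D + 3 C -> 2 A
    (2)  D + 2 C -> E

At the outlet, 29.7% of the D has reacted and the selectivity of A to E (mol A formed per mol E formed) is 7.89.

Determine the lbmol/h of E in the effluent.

Conversion of D: D consumed = 0.297 × 311 = 92.37 lbmol/h = 2ξ₁ + 1ξ₂.
Selectivity: 2ξ₁ / (1ξ₂) = 7.89 → ξ₁ = 3.945 ξ₂.
Substitute: (2·3.945 + 1) ξ₂ = 92.37 → ξ₂ = 10.39 lbmol/h, ξ₁ = 40.99 lbmol/h.
Outlet amounts (n = n₀ + Σ ν·ξ):
  D: 311 − 2(40.99) − 1(10.39) = 218.6
  C: 809 − 3(40.99) − 2(10.39) = 665.3
  A: 0 + 2(40.99) = 81.98
  E: 0 + 1(10.39) = 10.39

10.4 lbmol/h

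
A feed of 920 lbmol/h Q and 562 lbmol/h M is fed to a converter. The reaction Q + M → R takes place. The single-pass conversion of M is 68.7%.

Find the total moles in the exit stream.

1100 lbmol/h

M reacted = 0.687 × 562 = 386.1 lbmol/h; ν_M = −1, so ξ = 386.1/1 = 386.1 lbmol/h.
Outlet amounts (n = n₀ + ν ξ):
  Q: 920 − 1(386.1) = 533.9
  M: 562 − 1(386.1) = 175.9
  R: 0 + 1(386.1) = 386.1
Total out = 533.9 + 175.9 + 386.1 = 1096 lbmol/h.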